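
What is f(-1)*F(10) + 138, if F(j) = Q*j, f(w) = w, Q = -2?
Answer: 158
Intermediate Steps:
F(j) = -2*j
f(-1)*F(10) + 138 = -(-2)*10 + 138 = -1*(-20) + 138 = 20 + 138 = 158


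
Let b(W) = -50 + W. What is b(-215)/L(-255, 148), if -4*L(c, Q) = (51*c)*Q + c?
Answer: -212/384999 ≈ -0.00055065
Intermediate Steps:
L(c, Q) = -c/4 - 51*Q*c/4 (L(c, Q) = -((51*c)*Q + c)/4 = -(51*Q*c + c)/4 = -(c + 51*Q*c)/4 = -c/4 - 51*Q*c/4)
b(-215)/L(-255, 148) = (-50 - 215)/((-1/4*(-255)*(1 + 51*148))) = -265*4/(255*(1 + 7548)) = -265/((-1/4*(-255)*7549)) = -265/1924995/4 = -265*4/1924995 = -212/384999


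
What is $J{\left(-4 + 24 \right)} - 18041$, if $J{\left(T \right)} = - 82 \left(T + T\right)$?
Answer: $-21321$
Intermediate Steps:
$J{\left(T \right)} = - 164 T$ ($J{\left(T \right)} = - 82 \cdot 2 T = - 164 T$)
$J{\left(-4 + 24 \right)} - 18041 = - 164 \left(-4 + 24\right) - 18041 = \left(-164\right) 20 - 18041 = -3280 - 18041 = -21321$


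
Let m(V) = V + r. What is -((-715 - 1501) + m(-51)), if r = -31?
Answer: 2298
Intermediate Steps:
m(V) = -31 + V (m(V) = V - 31 = -31 + V)
-((-715 - 1501) + m(-51)) = -((-715 - 1501) + (-31 - 51)) = -(-2216 - 82) = -1*(-2298) = 2298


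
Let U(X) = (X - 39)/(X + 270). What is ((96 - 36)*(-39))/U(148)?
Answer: -978120/109 ≈ -8973.6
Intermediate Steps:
U(X) = (-39 + X)/(270 + X)
((96 - 36)*(-39))/U(148) = ((96 - 36)*(-39))/(((-39 + 148)/(270 + 148))) = (60*(-39))/((109/418)) = -2340/((1/418)*109) = -2340/109/418 = -2340*418/109 = -978120/109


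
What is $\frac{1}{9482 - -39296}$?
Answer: $\frac{1}{48778} \approx 2.0501 \cdot 10^{-5}$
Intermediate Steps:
$\frac{1}{9482 - -39296} = \frac{1}{9482 + 39296} = \frac{1}{48778}$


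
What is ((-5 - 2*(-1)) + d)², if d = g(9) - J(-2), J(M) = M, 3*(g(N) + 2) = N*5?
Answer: 144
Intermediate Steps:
g(N) = -2 + 5*N/3 (g(N) = -2 + (N*5)/3 = -2 + (5*N)/3 = -2 + 5*N/3)
d = 15 (d = (-2 + (5/3)*9) - 1*(-2) = (-2 + 15) + 2 = 13 + 2 = 15)
((-5 - 2*(-1)) + d)² = ((-5 - 2*(-1)) + 15)² = ((-5 + 2) + 15)² = (-3 + 15)² = 12² = 144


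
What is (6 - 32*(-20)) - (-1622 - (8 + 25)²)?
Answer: 3357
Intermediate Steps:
(6 - 32*(-20)) - (-1622 - (8 + 25)²) = (6 + 640) - (-1622 - 1*33²) = 646 - (-1622 - 1*1089) = 646 - (-1622 - 1089) = 646 - 1*(-2711) = 646 + 2711 = 3357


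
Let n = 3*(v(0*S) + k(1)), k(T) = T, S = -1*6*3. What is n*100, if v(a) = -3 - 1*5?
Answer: -2100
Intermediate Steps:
S = -18 (S = -6*3 = -18)
v(a) = -8 (v(a) = -3 - 5 = -8)
n = -21 (n = 3*(-8 + 1) = 3*(-7) = -21)
n*100 = -21*100 = -2100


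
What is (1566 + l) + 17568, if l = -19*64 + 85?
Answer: 18003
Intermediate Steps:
l = -1131 (l = -1216 + 85 = -1131)
(1566 + l) + 17568 = (1566 - 1131) + 17568 = 435 + 17568 = 18003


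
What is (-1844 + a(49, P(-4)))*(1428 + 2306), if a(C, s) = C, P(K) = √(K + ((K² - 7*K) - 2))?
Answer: -6702530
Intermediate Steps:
P(K) = √(-2 + K² - 6*K) (P(K) = √(K + (-2 + K² - 7*K)) = √(-2 + K² - 6*K))
(-1844 + a(49, P(-4)))*(1428 + 2306) = (-1844 + 49)*(1428 + 2306) = -1795*3734 = -6702530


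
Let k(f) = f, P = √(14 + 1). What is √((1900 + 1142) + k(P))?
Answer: √(3042 + √15) ≈ 55.189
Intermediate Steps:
P = √15 ≈ 3.8730
√((1900 + 1142) + k(P)) = √((1900 + 1142) + √15) = √(3042 + √15)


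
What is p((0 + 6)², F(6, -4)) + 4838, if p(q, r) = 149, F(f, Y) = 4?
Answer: 4987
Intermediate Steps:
p((0 + 6)², F(6, -4)) + 4838 = 149 + 4838 = 4987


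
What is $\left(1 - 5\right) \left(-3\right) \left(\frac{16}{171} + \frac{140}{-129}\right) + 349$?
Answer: $\frac{826231}{2451} \approx 337.1$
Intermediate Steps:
$\left(1 - 5\right) \left(-3\right) \left(\frac{16}{171} + \frac{140}{-129}\right) + 349 = \left(-4\right) \left(-3\right) \left(16 \cdot \frac{1}{171} + 140 \left(- \frac{1}{129}\right)\right) + 349 = 12 \left(\frac{16}{171} - \frac{140}{129}\right) + 349 = 12 \left(- \frac{7292}{7353}\right) + 349 = - \frac{29168}{2451} + 349 = \frac{826231}{2451}$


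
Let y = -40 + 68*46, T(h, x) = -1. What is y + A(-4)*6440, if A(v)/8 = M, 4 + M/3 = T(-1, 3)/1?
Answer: -769712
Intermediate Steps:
M = -15 (M = -12 + 3*(-1/1) = -12 + 3*(-1*1) = -12 + 3*(-1) = -12 - 3 = -15)
y = 3088 (y = -40 + 3128 = 3088)
A(v) = -120 (A(v) = 8*(-15) = -120)
y + A(-4)*6440 = 3088 - 120*6440 = 3088 - 772800 = -769712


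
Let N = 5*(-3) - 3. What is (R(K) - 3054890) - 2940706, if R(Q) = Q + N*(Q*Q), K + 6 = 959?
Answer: -22342405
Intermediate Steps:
K = 953 (K = -6 + 959 = 953)
N = -18 (N = -15 - 3 = -18)
R(Q) = Q - 18*Q² (R(Q) = Q - 18*Q*Q = Q - 18*Q²)
(R(K) - 3054890) - 2940706 = (953*(1 - 18*953) - 3054890) - 2940706 = (953*(1 - 17154) - 3054890) - 2940706 = (953*(-17153) - 3054890) - 2940706 = (-16346809 - 3054890) - 2940706 = -19401699 - 2940706 = -22342405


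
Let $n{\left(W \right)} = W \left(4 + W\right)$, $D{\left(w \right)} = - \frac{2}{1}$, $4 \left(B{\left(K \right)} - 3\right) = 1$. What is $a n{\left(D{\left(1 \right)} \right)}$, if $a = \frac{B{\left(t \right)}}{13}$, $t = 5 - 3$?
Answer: $-1$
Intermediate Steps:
$t = 2$
$B{\left(K \right)} = \frac{13}{4}$ ($B{\left(K \right)} = 3 + \frac{1}{4} \cdot 1 = 3 + \frac{1}{4} = \frac{13}{4}$)
$D{\left(w \right)} = -2$ ($D{\left(w \right)} = \left(-2\right) 1 = -2$)
$a = \frac{1}{4}$ ($a = \frac{13}{4 \cdot 13} = \frac{13}{4} \cdot \frac{1}{13} = \frac{1}{4} \approx 0.25$)
$a n{\left(D{\left(1 \right)} \right)} = \frac{\left(-2\right) \left(4 - 2\right)}{4} = \frac{\left(-2\right) 2}{4} = \frac{1}{4} \left(-4\right) = -1$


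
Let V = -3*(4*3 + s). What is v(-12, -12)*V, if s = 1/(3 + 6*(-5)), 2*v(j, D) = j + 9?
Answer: 323/6 ≈ 53.833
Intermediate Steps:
v(j, D) = 9/2 + j/2 (v(j, D) = (j + 9)/2 = (9 + j)/2 = 9/2 + j/2)
s = -1/27 (s = 1/(3 - 30) = 1/(-27) = 1*(-1/27) = -1/27 ≈ -0.037037)
V = -323/9 (V = -3*(4*3 - 1/27) = -3*(12 - 1/27) = -3*323/27 = -323/9 ≈ -35.889)
v(-12, -12)*V = (9/2 + (1/2)*(-12))*(-323/9) = (9/2 - 6)*(-323/9) = -3/2*(-323/9) = 323/6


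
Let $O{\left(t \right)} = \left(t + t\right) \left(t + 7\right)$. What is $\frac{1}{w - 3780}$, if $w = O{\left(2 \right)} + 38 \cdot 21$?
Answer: $- \frac{1}{2946} \approx -0.00033944$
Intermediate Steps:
$O{\left(t \right)} = 2 t \left(7 + t\right)$
$w = 834$ ($w = 2 \cdot 2 \left(7 + 2\right) + 38 \cdot 21 = 2 \cdot 2 \cdot 9 + 798 = 36 + 798 = 834$)
$\frac{1}{w - 3780} = \frac{1}{834 - 3780} = \frac{1}{-2946} = - \frac{1}{2946}$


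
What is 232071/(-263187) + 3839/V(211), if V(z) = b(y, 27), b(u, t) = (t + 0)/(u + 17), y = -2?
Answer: 561087314/263187 ≈ 2131.9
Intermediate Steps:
b(u, t) = t/(17 + u)
V(z) = 9/5 (V(z) = 27/(17 - 2) = 27/15 = 27*(1/15) = 9/5)
232071/(-263187) + 3839/V(211) = 232071/(-263187) + 3839/(9/5) = 232071*(-1/263187) + 3839*(5/9) = -77357/87729 + 19195/9 = 561087314/263187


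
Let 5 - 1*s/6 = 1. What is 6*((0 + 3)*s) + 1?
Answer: 433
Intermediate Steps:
s = 24 (s = 30 - 6*1 = 30 - 6 = 24)
6*((0 + 3)*s) + 1 = 6*((0 + 3)*24) + 1 = 6*(3*24) + 1 = 6*72 + 1 = 432 + 1 = 433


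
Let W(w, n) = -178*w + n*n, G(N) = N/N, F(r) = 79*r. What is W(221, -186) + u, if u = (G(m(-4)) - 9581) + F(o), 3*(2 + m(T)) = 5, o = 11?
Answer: -13453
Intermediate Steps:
m(T) = -1/3 (m(T) = -2 + (1/3)*5 = -2 + 5/3 = -1/3)
G(N) = 1
u = -8711 (u = (1 - 9581) + 79*11 = -9580 + 869 = -8711)
W(w, n) = n**2 - 178*w (W(w, n) = -178*w + n**2 = n**2 - 178*w)
W(221, -186) + u = ((-186)**2 - 178*221) - 8711 = (34596 - 39338) - 8711 = -4742 - 8711 = -13453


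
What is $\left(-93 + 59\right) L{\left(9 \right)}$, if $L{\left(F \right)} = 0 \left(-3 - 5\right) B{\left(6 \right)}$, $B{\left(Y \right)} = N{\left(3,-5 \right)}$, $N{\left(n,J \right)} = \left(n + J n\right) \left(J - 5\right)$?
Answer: $0$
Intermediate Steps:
$N{\left(n,J \right)} = \left(-5 + J\right) \left(n + J n\right)$ ($N{\left(n,J \right)} = \left(n + J n\right) \left(-5 + J\right) = \left(-5 + J\right) \left(n + J n\right)$)
$B{\left(Y \right)} = 120$ ($B{\left(Y \right)} = 3 \left(-5 + \left(-5\right)^{2} - -20\right) = 3 \left(-5 + 25 + 20\right) = 3 \cdot 40 = 120$)
$L{\left(F \right)} = 0$ ($L{\left(F \right)} = 0 \left(-3 - 5\right) 120 = 0 \left(-8\right) 120 = 0 \cdot 120 = 0$)
$\left(-93 + 59\right) L{\left(9 \right)} = \left(-93 + 59\right) 0 = \left(-34\right) 0 = 0$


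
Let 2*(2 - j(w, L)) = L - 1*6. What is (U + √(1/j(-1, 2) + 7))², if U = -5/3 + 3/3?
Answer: 277/36 - 2*√29/3 ≈ 4.1043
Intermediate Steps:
j(w, L) = 5 - L/2 (j(w, L) = 2 - (L - 1*6)/2 = 2 - (L - 6)/2 = 2 - (-6 + L)/2 = 2 + (3 - L/2) = 5 - L/2)
U = -⅔ (U = -5*⅓ + 3*(⅓) = -5/3 + 1 = -⅔ ≈ -0.66667)
(U + √(1/j(-1, 2) + 7))² = (-⅔ + √(1/(5 - ½*2) + 7))² = (-⅔ + √(1/(5 - 1) + 7))² = (-⅔ + √(1/4 + 7))² = (-⅔ + √(1*(¼) + 7))² = (-⅔ + √(¼ + 7))² = (-⅔ + √(29/4))² = (-⅔ + √29/2)²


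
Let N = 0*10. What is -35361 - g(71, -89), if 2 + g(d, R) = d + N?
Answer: -35430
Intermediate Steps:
N = 0
g(d, R) = -2 + d (g(d, R) = -2 + (d + 0) = -2 + d)
-35361 - g(71, -89) = -35361 - (-2 + 71) = -35361 - 1*69 = -35361 - 69 = -35430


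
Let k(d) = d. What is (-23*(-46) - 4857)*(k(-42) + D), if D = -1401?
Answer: 5481957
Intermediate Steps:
(-23*(-46) - 4857)*(k(-42) + D) = (-23*(-46) - 4857)*(-42 - 1401) = (1058 - 4857)*(-1443) = -3799*(-1443) = 5481957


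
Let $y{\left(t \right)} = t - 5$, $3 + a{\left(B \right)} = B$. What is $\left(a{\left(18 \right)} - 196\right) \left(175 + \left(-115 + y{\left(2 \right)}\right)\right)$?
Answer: $-10317$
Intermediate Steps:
$a{\left(B \right)} = -3 + B$
$y{\left(t \right)} = -5 + t$
$\left(a{\left(18 \right)} - 196\right) \left(175 + \left(-115 + y{\left(2 \right)}\right)\right) = \left(\left(-3 + 18\right) - 196\right) \left(175 + \left(-115 + \left(-5 + 2\right)\right)\right) = \left(15 - 196\right) \left(175 - 118\right) = - 181 \left(175 - 118\right) = \left(-181\right) 57 = -10317$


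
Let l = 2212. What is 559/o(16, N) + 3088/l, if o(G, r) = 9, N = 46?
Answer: 316075/4977 ≈ 63.507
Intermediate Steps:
559/o(16, N) + 3088/l = 559/9 + 3088/2212 = 559*(⅑) + 3088*(1/2212) = 559/9 + 772/553 = 316075/4977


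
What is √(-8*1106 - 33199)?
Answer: I*√42047 ≈ 205.05*I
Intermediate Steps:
√(-8*1106 - 33199) = √(-8848 - 33199) = √(-42047) = I*√42047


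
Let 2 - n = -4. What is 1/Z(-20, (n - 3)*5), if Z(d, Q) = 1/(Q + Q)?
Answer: 30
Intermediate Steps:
n = 6 (n = 2 - 1*(-4) = 2 + 4 = 6)
Z(d, Q) = 1/(2*Q)
1/Z(-20, (n - 3)*5) = 1/(1/(2*(((6 - 3)*5)))) = 1/(1/(2*((3*5)))) = 1/((½)/15) = 1/((½)*(1/15)) = 1/(1/30) = 30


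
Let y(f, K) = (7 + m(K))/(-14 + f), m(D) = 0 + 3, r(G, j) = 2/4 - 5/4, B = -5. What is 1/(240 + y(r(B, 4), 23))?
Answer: 59/14120 ≈ 0.0041785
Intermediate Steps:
r(G, j) = -3/4 (r(G, j) = 2*(1/4) - 5*1/4 = 1/2 - 5/4 = -3/4)
m(D) = 3
y(f, K) = 10/(-14 + f) (y(f, K) = (7 + 3)/(-14 + f) = 10/(-14 + f))
1/(240 + y(r(B, 4), 23)) = 1/(240 + 10/(-14 - 3/4)) = 1/(240 + 10/(-59/4)) = 1/(240 + 10*(-4/59)) = 1/(240 - 40/59) = 1/(14120/59) = 59/14120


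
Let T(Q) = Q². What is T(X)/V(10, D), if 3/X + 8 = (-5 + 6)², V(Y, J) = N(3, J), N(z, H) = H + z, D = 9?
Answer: 3/196 ≈ 0.015306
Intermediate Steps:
V(Y, J) = 3 + J (V(Y, J) = J + 3 = 3 + J)
X = -3/7 (X = 3/(-8 + (-5 + 6)²) = 3/(-8 + 1²) = 3/(-8 + 1) = 3/(-7) = 3*(-⅐) = -3/7 ≈ -0.42857)
T(X)/V(10, D) = (-3/7)²/(3 + 9) = (9/49)/12 = (9/49)*(1/12) = 3/196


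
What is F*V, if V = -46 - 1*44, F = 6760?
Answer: -608400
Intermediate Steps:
V = -90 (V = -46 - 44 = -90)
F*V = 6760*(-90) = -608400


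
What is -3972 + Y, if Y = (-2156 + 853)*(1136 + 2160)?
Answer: -4298660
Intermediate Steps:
Y = -4294688 (Y = -1303*3296 = -4294688)
-3972 + Y = -3972 - 4294688 = -4298660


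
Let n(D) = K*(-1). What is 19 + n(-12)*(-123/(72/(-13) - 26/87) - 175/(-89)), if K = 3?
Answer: -29445239/587578 ≈ -50.113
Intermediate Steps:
n(D) = -3 (n(D) = 3*(-1) = -3)
19 + n(-12)*(-123/(72/(-13) - 26/87) - 175/(-89)) = 19 - 3*(-123/(72/(-13) - 26/87) - 175/(-89)) = 19 - 3*(-123/(72*(-1/13) - 26*1/87) - 175*(-1/89)) = 19 - 3*(-123/(-72/13 - 26/87) + 175/89) = 19 - 3*(-123/(-6602/1131) + 175/89) = 19 - 3*(-123*(-1131/6602) + 175/89) = 19 - 3*(139113/6602 + 175/89) = 19 - 3*13536407/587578 = 19 - 40609221/587578 = -29445239/587578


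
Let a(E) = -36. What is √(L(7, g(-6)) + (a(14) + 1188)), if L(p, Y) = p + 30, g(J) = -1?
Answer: √1189 ≈ 34.482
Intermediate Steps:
L(p, Y) = 30 + p
√(L(7, g(-6)) + (a(14) + 1188)) = √((30 + 7) + (-36 + 1188)) = √(37 + 1152) = √1189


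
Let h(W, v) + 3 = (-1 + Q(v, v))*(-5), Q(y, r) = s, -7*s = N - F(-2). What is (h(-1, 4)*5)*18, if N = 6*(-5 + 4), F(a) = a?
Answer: -540/7 ≈ -77.143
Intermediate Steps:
N = -6 (N = 6*(-1) = -6)
s = 4/7 (s = -(-6 - 1*(-2))/7 = -(-6 + 2)/7 = -⅐*(-4) = 4/7 ≈ 0.57143)
Q(y, r) = 4/7
h(W, v) = -6/7 (h(W, v) = -3 + (-1 + 4/7)*(-5) = -3 - 3/7*(-5) = -3 + 15/7 = -6/7)
(h(-1, 4)*5)*18 = -6/7*5*18 = -30/7*18 = -540/7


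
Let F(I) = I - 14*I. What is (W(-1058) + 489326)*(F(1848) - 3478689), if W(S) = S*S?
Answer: -5634779375970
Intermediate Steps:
W(S) = S²
F(I) = -13*I
(W(-1058) + 489326)*(F(1848) - 3478689) = ((-1058)² + 489326)*(-13*1848 - 3478689) = (1119364 + 489326)*(-24024 - 3478689) = 1608690*(-3502713) = -5634779375970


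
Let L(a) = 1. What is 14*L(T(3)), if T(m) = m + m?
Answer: 14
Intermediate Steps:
T(m) = 2*m
14*L(T(3)) = 14*1 = 14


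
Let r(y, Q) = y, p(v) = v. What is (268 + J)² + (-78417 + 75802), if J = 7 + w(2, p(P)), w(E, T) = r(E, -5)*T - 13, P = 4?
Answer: 70285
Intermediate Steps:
w(E, T) = -13 + E*T (w(E, T) = E*T - 13 = -13 + E*T)
J = 2 (J = 7 + (-13 + 2*4) = 7 + (-13 + 8) = 7 - 5 = 2)
(268 + J)² + (-78417 + 75802) = (268 + 2)² + (-78417 + 75802) = 270² - 2615 = 72900 - 2615 = 70285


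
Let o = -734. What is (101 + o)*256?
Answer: -162048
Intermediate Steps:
(101 + o)*256 = (101 - 734)*256 = -633*256 = -162048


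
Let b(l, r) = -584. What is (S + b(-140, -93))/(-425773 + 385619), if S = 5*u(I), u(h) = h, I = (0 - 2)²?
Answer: 282/20077 ≈ 0.014046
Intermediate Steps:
I = 4 (I = (-2)² = 4)
S = 20 (S = 5*4 = 20)
(S + b(-140, -93))/(-425773 + 385619) = (20 - 584)/(-425773 + 385619) = -564/(-40154) = -564*(-1/40154) = 282/20077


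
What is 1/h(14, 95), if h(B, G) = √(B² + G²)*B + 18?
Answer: -9/903496 + 7*√9221/903496 ≈ 0.00073402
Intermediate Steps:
h(B, G) = 18 + B*√(B² + G²) (h(B, G) = B*√(B² + G²) + 18 = 18 + B*√(B² + G²))
1/h(14, 95) = 1/(18 + 14*√(14² + 95²)) = 1/(18 + 14*√(196 + 9025)) = 1/(18 + 14*√9221)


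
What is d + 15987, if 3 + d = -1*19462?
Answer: -3478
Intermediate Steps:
d = -19465 (d = -3 - 1*19462 = -3 - 19462 = -19465)
d + 15987 = -19465 + 15987 = -3478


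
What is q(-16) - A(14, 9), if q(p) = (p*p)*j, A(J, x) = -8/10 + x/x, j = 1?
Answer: 1279/5 ≈ 255.80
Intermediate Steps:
A(J, x) = ⅕ (A(J, x) = -8*⅒ + 1 = -⅘ + 1 = ⅕)
q(p) = p² (q(p) = (p*p)*1 = p²*1 = p²)
q(-16) - A(14, 9) = (-16)² - 1*⅕ = 256 - ⅕ = 1279/5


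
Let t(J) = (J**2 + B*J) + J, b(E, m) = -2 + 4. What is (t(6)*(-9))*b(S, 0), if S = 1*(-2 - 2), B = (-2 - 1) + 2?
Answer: -648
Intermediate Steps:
B = -1 (B = -3 + 2 = -1)
S = -4 (S = 1*(-4) = -4)
b(E, m) = 2
t(J) = J**2 (t(J) = (J**2 - J) + J = J**2)
(t(6)*(-9))*b(S, 0) = (6**2*(-9))*2 = (36*(-9))*2 = -324*2 = -648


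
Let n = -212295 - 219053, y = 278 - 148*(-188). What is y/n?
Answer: -14051/215674 ≈ -0.065149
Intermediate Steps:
y = 28102 (y = 278 + 27824 = 28102)
n = -431348
y/n = 28102/(-431348) = 28102*(-1/431348) = -14051/215674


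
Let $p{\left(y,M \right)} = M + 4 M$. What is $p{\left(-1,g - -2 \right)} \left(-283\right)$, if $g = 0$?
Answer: $-2830$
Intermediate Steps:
$p{\left(y,M \right)} = 5 M$
$p{\left(-1,g - -2 \right)} \left(-283\right) = 5 \left(0 - -2\right) \left(-283\right) = 5 \left(0 + 2\right) \left(-283\right) = 5 \cdot 2 \left(-283\right) = 10 \left(-283\right) = -2830$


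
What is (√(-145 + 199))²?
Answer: 54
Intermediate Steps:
(√(-145 + 199))² = (√54)² = (3*√6)² = 54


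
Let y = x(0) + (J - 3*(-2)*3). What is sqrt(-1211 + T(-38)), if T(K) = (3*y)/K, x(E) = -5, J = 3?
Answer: I*sqrt(437627)/19 ≈ 34.818*I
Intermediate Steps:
y = 16 (y = -5 + (3 - 3*(-2)*3) = -5 + (3 - (-6)*3) = -5 + (3 - 1*(-18)) = -5 + (3 + 18) = -5 + 21 = 16)
T(K) = 48/K (T(K) = (3*16)/K = 48/K)
sqrt(-1211 + T(-38)) = sqrt(-1211 + 48/(-38)) = sqrt(-1211 + 48*(-1/38)) = sqrt(-1211 - 24/19) = sqrt(-23033/19) = I*sqrt(437627)/19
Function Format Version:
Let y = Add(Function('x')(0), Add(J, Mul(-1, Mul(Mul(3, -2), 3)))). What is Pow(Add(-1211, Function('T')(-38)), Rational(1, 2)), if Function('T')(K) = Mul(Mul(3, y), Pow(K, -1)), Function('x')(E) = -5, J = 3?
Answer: Mul(Rational(1, 19), I, Pow(437627, Rational(1, 2))) ≈ Mul(34.818, I)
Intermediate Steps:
y = 16 (y = Add(-5, Add(3, Mul(-1, Mul(Mul(3, -2), 3)))) = Add(-5, Add(3, Mul(-1, Mul(-6, 3)))) = Add(-5, Add(3, Mul(-1, -18))) = Add(-5, Add(3, 18)) = Add(-5, 21) = 16)
Function('T')(K) = Mul(48, Pow(K, -1)) (Function('T')(K) = Mul(Mul(3, 16), Pow(K, -1)) = Mul(48, Pow(K, -1)))
Pow(Add(-1211, Function('T')(-38)), Rational(1, 2)) = Pow(Add(-1211, Mul(48, Pow(-38, -1))), Rational(1, 2)) = Pow(Add(-1211, Mul(48, Rational(-1, 38))), Rational(1, 2)) = Pow(Add(-1211, Rational(-24, 19)), Rational(1, 2)) = Pow(Rational(-23033, 19), Rational(1, 2)) = Mul(Rational(1, 19), I, Pow(437627, Rational(1, 2)))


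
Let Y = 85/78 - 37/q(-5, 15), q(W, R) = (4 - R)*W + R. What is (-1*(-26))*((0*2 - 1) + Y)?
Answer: -1198/105 ≈ -11.410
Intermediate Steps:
q(W, R) = R + W*(4 - R) (q(W, R) = W*(4 - R) + R = R + W*(4 - R))
Y = 766/1365 (Y = 85/78 - 37/(15 + 4*(-5) - 1*15*(-5)) = 85*(1/78) - 37/(15 - 20 + 75) = 85/78 - 37/70 = 766/1365 ≈ 0.56117)
(-1*(-26))*((0*2 - 1) + Y) = (-1*(-26))*((0*2 - 1) + 766/1365) = 26*((0 - 1) + 766/1365) = 26*(-1 + 766/1365) = 26*(-599/1365) = -1198/105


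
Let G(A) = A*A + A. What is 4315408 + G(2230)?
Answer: 9290538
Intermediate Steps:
G(A) = A + A² (G(A) = A² + A = A + A²)
4315408 + G(2230) = 4315408 + 2230*(1 + 2230) = 4315408 + 2230*2231 = 4315408 + 4975130 = 9290538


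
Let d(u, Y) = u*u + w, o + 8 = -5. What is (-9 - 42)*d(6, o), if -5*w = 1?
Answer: -9129/5 ≈ -1825.8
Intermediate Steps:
w = -1/5 (w = -1/5*1 = -1/5 ≈ -0.20000)
o = -13 (o = -8 - 5 = -13)
d(u, Y) = -1/5 + u**2 (d(u, Y) = u*u - 1/5 = u**2 - 1/5 = -1/5 + u**2)
(-9 - 42)*d(6, o) = (-9 - 42)*(-1/5 + 6**2) = -51*(-1/5 + 36) = -51*179/5 = -9129/5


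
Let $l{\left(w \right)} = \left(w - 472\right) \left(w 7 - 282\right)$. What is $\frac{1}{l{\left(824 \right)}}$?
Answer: $\frac{1}{1931072} \approx 5.1785 \cdot 10^{-7}$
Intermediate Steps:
$l{\left(w \right)} = \left(-472 + w\right) \left(-282 + 7 w\right)$ ($l{\left(w \right)} = \left(-472 + w\right) \left(7 w - 282\right) = \left(-472 + w\right) \left(-282 + 7 w\right)$)
$\frac{1}{l{\left(824 \right)}} = \frac{1}{133104 - 2954864 + 7 \cdot 824^{2}} = \frac{1}{133104 - 2954864 + 7 \cdot 678976} = \frac{1}{133104 - 2954864 + 4752832} = \frac{1}{1931072}$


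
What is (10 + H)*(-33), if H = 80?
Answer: -2970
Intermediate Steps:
(10 + H)*(-33) = (10 + 80)*(-33) = 90*(-33) = -2970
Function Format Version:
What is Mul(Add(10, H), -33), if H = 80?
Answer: -2970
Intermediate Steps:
Mul(Add(10, H), -33) = Mul(Add(10, 80), -33) = Mul(90, -33) = -2970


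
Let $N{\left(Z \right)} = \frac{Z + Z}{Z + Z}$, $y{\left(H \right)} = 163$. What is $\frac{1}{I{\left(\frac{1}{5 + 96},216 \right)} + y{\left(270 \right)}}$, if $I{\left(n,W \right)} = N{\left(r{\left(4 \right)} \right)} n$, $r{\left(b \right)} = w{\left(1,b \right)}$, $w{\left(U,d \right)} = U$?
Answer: $\frac{101}{16464} \approx 0.0061346$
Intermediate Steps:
$r{\left(b \right)} = 1$
$N{\left(Z \right)} = 1$ ($N{\left(Z \right)} = \frac{2 Z}{2 Z} = 2 Z \frac{1}{2 Z} = 1$)
$I{\left(n,W \right)} = n$ ($I{\left(n,W \right)} = 1 n = n$)
$\frac{1}{I{\left(\frac{1}{5 + 96},216 \right)} + y{\left(270 \right)}} = \frac{1}{\frac{1}{5 + 96} + 163} = \frac{1}{\frac{1}{101} + 163} = \frac{1}{\frac{16464}{101}} = \frac{101}{16464}$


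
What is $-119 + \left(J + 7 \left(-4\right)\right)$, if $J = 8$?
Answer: $-139$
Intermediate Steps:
$-119 + \left(J + 7 \left(-4\right)\right) = -119 + \left(8 + 7 \left(-4\right)\right) = -119 + \left(8 - 28\right) = -119 - 20 = -139$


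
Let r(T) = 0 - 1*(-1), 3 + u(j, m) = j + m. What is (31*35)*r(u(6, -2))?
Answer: 1085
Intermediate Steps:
u(j, m) = -3 + j + m (u(j, m) = -3 + (j + m) = -3 + j + m)
r(T) = 1 (r(T) = 0 + 1 = 1)
(31*35)*r(u(6, -2)) = (31*35)*1 = 1085*1 = 1085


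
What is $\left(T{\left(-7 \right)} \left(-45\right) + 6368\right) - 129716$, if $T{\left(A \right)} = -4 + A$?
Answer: $-122853$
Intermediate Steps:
$\left(T{\left(-7 \right)} \left(-45\right) + 6368\right) - 129716 = \left(\left(-4 - 7\right) \left(-45\right) + 6368\right) - 129716 = \left(\left(-11\right) \left(-45\right) + 6368\right) - 129716 = \left(495 + 6368\right) - 129716 = 6863 - 129716 = -122853$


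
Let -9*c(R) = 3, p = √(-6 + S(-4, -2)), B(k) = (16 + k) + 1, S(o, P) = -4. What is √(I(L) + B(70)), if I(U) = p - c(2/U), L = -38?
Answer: √(786 + 9*I*√10)/3 ≈ 9.3468 + 0.16916*I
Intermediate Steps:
B(k) = 17 + k
p = I*√10 (p = √(-6 - 4) = √(-10) = I*√10 ≈ 3.1623*I)
c(R) = -⅓ (c(R) = -⅑*3 = -⅓)
I(U) = ⅓ + I*√10 (I(U) = I*√10 - 1*(-⅓) = I*√10 + ⅓ = ⅓ + I*√10)
√(I(L) + B(70)) = √((⅓ + I*√10) + (17 + 70)) = √((⅓ + I*√10) + 87) = √(262/3 + I*√10)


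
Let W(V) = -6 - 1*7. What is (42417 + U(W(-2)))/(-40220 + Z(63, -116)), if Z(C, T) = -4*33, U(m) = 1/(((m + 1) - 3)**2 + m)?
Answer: -8992405/8554624 ≈ -1.0512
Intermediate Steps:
W(V) = -13 (W(V) = -6 - 7 = -13)
U(m) = 1/(m + (-2 + m)**2) (U(m) = 1/(((1 + m) - 3)**2 + m) = 1/((-2 + m)**2 + m) = 1/(m + (-2 + m)**2))
Z(C, T) = -132
(42417 + U(W(-2)))/(-40220 + Z(63, -116)) = (42417 + 1/(-13 + (-2 - 13)**2))/(-40220 - 132) = (42417 + 1/(-13 + (-15)**2))/(-40352) = (42417 + 1/(-13 + 225))*(-1/40352) = (42417 + 1/212)*(-1/40352) = (8992405/212)*(-1/40352) = -8992405/8554624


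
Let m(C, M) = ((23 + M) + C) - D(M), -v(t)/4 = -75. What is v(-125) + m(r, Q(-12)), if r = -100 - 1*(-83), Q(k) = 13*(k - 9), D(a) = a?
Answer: 306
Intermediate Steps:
Q(k) = -117 + 13*k (Q(k) = 13*(-9 + k) = -117 + 13*k)
r = -17 (r = -100 + 83 = -17)
v(t) = 300 (v(t) = -4*(-75) = 300)
m(C, M) = 23 + C (m(C, M) = ((23 + M) + C) - M = (23 + C + M) - M = 23 + C)
v(-125) + m(r, Q(-12)) = 300 + (23 - 17) = 300 + 6 = 306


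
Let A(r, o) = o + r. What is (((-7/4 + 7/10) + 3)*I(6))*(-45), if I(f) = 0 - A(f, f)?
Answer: 1053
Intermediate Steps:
I(f) = -2*f (I(f) = 0 - (f + f) = 0 - 2*f = -2*f)
(((-7/4 + 7/10) + 3)*I(6))*(-45) = (((-7/4 + 7/10) + 3)*(-2*6))*(-45) = (((-7*¼ + 7*(⅒)) + 3)*(-12))*(-45) = (((-7/4 + 7/10) + 3)*(-12))*(-45) = ((-21/20 + 3)*(-12))*(-45) = ((39/20)*(-12))*(-45) = -117/5*(-45) = 1053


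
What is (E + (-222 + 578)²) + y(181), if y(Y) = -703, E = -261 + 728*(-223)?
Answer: -36572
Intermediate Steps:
E = -162605 (E = -261 - 162344 = -162605)
(E + (-222 + 578)²) + y(181) = (-162605 + (-222 + 578)²) - 703 = (-162605 + 356²) - 703 = (-162605 + 126736) - 703 = -35869 - 703 = -36572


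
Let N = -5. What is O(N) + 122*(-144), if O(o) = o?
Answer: -17573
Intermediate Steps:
O(N) + 122*(-144) = -5 + 122*(-144) = -5 - 17568 = -17573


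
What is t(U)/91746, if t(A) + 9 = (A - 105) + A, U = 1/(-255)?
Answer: -14536/11697615 ≈ -0.0012426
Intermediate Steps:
U = -1/255 ≈ -0.0039216
t(A) = -114 + 2*A (t(A) = -9 + ((A - 105) + A) = -9 + ((-105 + A) + A) = -9 + (-105 + 2*A) = -114 + 2*A)
t(U)/91746 = (-114 + 2*(-1/255))/91746 = (-114 - 2/255)*(1/91746) = -29072/255*1/91746 = -14536/11697615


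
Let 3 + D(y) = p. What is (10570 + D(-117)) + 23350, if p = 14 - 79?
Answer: 33852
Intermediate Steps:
p = -65
D(y) = -68 (D(y) = -3 - 65 = -68)
(10570 + D(-117)) + 23350 = (10570 - 68) + 23350 = 10502 + 23350 = 33852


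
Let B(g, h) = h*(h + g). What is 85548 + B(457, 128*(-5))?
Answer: 202668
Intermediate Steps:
B(g, h) = h*(g + h)
85548 + B(457, 128*(-5)) = 85548 + (128*(-5))*(457 + 128*(-5)) = 85548 - 640*(457 - 640) = 85548 - 640*(-183) = 85548 + 117120 = 202668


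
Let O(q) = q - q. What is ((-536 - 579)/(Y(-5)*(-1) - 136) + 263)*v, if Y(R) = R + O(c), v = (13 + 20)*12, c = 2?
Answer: 14084928/131 ≈ 1.0752e+5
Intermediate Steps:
v = 396 (v = 33*12 = 396)
O(q) = 0
Y(R) = R (Y(R) = R + 0 = R)
((-536 - 579)/(Y(-5)*(-1) - 136) + 263)*v = ((-536 - 579)/(-5*(-1) - 136) + 263)*396 = (-1115/(5 - 136) + 263)*396 = (-1115/(-131) + 263)*396 = (-1115*(-1/131) + 263)*396 = (1115/131 + 263)*396 = (35568/131)*396 = 14084928/131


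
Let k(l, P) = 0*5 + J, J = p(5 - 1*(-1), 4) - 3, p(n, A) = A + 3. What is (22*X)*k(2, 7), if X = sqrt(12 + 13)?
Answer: 440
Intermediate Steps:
X = 5 (X = sqrt(25) = 5)
p(n, A) = 3 + A
J = 4 (J = (3 + 4) - 3 = 7 - 3 = 4)
k(l, P) = 4 (k(l, P) = 0*5 + 4 = 0 + 4 = 4)
(22*X)*k(2, 7) = (22*5)*4 = 110*4 = 440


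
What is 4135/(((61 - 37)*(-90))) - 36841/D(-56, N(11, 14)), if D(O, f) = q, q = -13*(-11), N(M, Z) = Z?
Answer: -16033573/61776 ≈ -259.54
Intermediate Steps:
q = 143
D(O, f) = 143
4135/(((61 - 37)*(-90))) - 36841/D(-56, N(11, 14)) = 4135/(((61 - 37)*(-90))) - 36841/143 = 4135/((24*(-90))) - 36841*1/143 = 4135/(-2160) - 36841/143 = 4135*(-1/2160) - 36841/143 = -827/432 - 36841/143 = -16033573/61776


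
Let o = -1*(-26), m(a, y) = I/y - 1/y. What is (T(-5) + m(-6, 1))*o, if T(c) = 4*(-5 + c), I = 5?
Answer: -936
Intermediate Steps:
T(c) = -20 + 4*c
m(a, y) = 4/y (m(a, y) = 5/y - 1/y = 4/y)
o = 26
(T(-5) + m(-6, 1))*o = ((-20 + 4*(-5)) + 4/1)*26 = ((-20 - 20) + 4*1)*26 = (-40 + 4)*26 = -36*26 = -936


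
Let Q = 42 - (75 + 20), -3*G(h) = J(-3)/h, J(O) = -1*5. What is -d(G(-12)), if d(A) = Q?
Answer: 53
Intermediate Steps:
J(O) = -5
G(h) = 5/(3*h) (G(h) = -(-5)/(3*h) = 5/(3*h))
Q = -53 (Q = 42 - 1*95 = 42 - 95 = -53)
d(A) = -53
-d(G(-12)) = -1*(-53) = 53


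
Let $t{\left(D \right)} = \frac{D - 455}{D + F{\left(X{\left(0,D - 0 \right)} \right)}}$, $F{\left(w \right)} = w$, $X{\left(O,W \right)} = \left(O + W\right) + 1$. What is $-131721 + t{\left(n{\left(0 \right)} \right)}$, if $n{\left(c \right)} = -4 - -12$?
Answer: $- \frac{2239704}{17} \approx -1.3175 \cdot 10^{5}$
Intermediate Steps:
$X{\left(O,W \right)} = 1 + O + W$
$n{\left(c \right)} = 8$ ($n{\left(c \right)} = -4 + 12 = 8$)
$t{\left(D \right)} = \frac{-455 + D}{1 + 2 D}$ ($t{\left(D \right)} = \frac{D - 455}{D + \left(1 + 0 + \left(D - 0\right)\right)} = \frac{-455 + D}{D + \left(1 + 0 + \left(D + 0\right)\right)} = \frac{-455 + D}{D + \left(1 + 0 + D\right)} = \frac{-455 + D}{D + \left(1 + D\right)} = \frac{-455 + D}{1 + 2 D}$)
$-131721 + t{\left(n{\left(0 \right)} \right)} = -131721 + \frac{-455 + 8}{1 + 2 \cdot 8} = -131721 + \frac{1}{1 + 16} \left(-447\right) = -131721 + \frac{1}{17} \left(-447\right) = -131721 - \frac{447}{17} = - \frac{2239704}{17}$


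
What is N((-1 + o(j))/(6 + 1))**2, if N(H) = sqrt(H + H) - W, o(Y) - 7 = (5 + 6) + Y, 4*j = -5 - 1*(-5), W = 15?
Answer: (105 - sqrt(238))**2/49 ≈ 163.74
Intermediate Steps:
j = 0 (j = (-5 - 1*(-5))/4 = (-5 + 5)/4 = (1/4)*0 = 0)
o(Y) = 18 + Y (o(Y) = 7 + ((5 + 6) + Y) = 7 + (11 + Y) = 18 + Y)
N(H) = -15 + sqrt(2)*sqrt(H) (N(H) = sqrt(H + H) - 1*15 = sqrt(2*H) - 15 = sqrt(2)*sqrt(H) - 15 = -15 + sqrt(2)*sqrt(H))
N((-1 + o(j))/(6 + 1))**2 = (-15 + sqrt(2)*sqrt((-1 + (18 + 0))/(6 + 1)))**2 = (-15 + sqrt(2)*sqrt((-1 + 18)/7))**2 = (-15 + sqrt(2)*sqrt(17*(1/7)))**2 = (-15 + sqrt(2)*sqrt(17/7))**2 = (-15 + sqrt(2)*(sqrt(119)/7))**2 = (-15 + sqrt(238)/7)**2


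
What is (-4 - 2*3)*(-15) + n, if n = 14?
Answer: 164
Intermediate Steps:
(-4 - 2*3)*(-15) + n = (-4 - 2*3)*(-15) + 14 = (-4 - 6)*(-15) + 14 = -10*(-15) + 14 = 150 + 14 = 164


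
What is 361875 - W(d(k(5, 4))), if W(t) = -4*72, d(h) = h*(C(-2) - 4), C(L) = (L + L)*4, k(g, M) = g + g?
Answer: 362163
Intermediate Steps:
k(g, M) = 2*g
C(L) = 8*L (C(L) = (2*L)*4 = 8*L)
d(h) = -20*h (d(h) = h*(8*(-2) - 4) = h*(-16 - 4) = h*(-20) = -20*h)
W(t) = -288
361875 - W(d(k(5, 4))) = 361875 - 1*(-288) = 361875 + 288 = 362163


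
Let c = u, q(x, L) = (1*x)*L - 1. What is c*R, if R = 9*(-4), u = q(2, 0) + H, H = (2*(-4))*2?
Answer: 612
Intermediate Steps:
q(x, L) = -1 + L*x (q(x, L) = x*L - 1 = L*x - 1 = -1 + L*x)
H = -16 (H = -8*2 = -16)
u = -17 (u = (-1 + 0*2) - 16 = (-1 + 0) - 16 = -1 - 16 = -17)
c = -17
R = -36
c*R = -17*(-36) = 612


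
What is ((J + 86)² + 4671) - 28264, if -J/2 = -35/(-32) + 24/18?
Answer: -39187247/2304 ≈ -17008.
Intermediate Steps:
J = -233/48 (J = -2*(-35/(-32) + 24/18) = -2*(-35*(-1/32) + 24*(1/18)) = -2*(35/32 + 4/3) = -2*233/96 = -233/48 ≈ -4.8542)
((J + 86)² + 4671) - 28264 = ((-233/48 + 86)² + 4671) - 28264 = ((3895/48)² + 4671) - 28264 = (15171025/2304 + 4671) - 28264 = 25933009/2304 - 28264 = -39187247/2304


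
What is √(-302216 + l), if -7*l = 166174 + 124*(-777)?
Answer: I*√15297366/7 ≈ 558.74*I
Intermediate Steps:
l = -69826/7 (l = -(166174 + 124*(-777))/7 = -(166174 - 96348)/7 = -⅐*69826 = -69826/7 ≈ -9975.1)
√(-302216 + l) = √(-302216 - 69826/7) = √(-2185338/7) = I*√15297366/7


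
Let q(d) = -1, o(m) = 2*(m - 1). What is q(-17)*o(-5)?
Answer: 12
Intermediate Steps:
o(m) = -2 + 2*m (o(m) = 2*(-1 + m) = -2 + 2*m)
q(-17)*o(-5) = -(-2 + 2*(-5)) = -(-2 - 10) = -1*(-12) = 12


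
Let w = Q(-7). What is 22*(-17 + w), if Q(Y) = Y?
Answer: -528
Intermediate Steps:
w = -7
22*(-17 + w) = 22*(-17 - 7) = 22*(-24) = -528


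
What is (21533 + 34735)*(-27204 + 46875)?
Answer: 1106847828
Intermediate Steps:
(21533 + 34735)*(-27204 + 46875) = 56268*19671 = 1106847828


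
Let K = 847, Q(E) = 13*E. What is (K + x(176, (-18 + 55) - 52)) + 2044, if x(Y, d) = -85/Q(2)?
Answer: 75081/26 ≈ 2887.7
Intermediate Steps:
x(Y, d) = -85/26 (x(Y, d) = -85/(13*2) = -85/26)
(K + x(176, (-18 + 55) - 52)) + 2044 = (847 - 85/26) + 2044 = 21937/26 + 2044 = 75081/26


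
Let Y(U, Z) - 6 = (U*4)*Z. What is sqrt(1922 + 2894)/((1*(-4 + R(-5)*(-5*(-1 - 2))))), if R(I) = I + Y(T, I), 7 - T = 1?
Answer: -4*sqrt(301)/1789 ≈ -0.038791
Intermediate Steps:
T = 6 (T = 7 - 1*1 = 7 - 1 = 6)
Y(U, Z) = 6 + 4*U*Z (Y(U, Z) = 6 + (U*4)*Z = 6 + (4*U)*Z = 6 + 4*U*Z)
R(I) = 6 + 25*I (R(I) = I + (6 + 4*6*I) = I + (6 + 24*I) = 6 + 25*I)
sqrt(1922 + 2894)/((1*(-4 + R(-5)*(-5*(-1 - 2))))) = sqrt(1922 + 2894)/((1*(-4 + (6 + 25*(-5))*(-5*(-1 - 2))))) = sqrt(4816)/((1*(-4 + (6 - 125)*(-5*(-3))))) = (4*sqrt(301))/((1*(-4 - 119*15))) = (4*sqrt(301))/((1*(-4 - 1785))) = (4*sqrt(301))/((1*(-1789))) = (4*sqrt(301))/(-1789) = (4*sqrt(301))*(-1/1789) = -4*sqrt(301)/1789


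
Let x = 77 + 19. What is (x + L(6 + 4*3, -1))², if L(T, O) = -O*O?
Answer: 9025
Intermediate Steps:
L(T, O) = -O²
x = 96
(x + L(6 + 4*3, -1))² = (96 - 1*(-1)²)² = (96 - 1*1)² = (96 - 1)² = 95² = 9025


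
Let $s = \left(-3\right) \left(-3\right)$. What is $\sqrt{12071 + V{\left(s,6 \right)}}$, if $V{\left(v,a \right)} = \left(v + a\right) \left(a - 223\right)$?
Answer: $4 \sqrt{551} \approx 93.894$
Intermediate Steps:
$s = 9$
$V{\left(v,a \right)} = \left(-223 + a\right) \left(a + v\right)$ ($V{\left(v,a \right)} = \left(a + v\right) \left(-223 + a\right) = \left(-223 + a\right) \left(a + v\right)$)
$\sqrt{12071 + V{\left(s,6 \right)}} = \sqrt{12071 + \left(6^{2} - 1338 - 2007 + 6 \cdot 9\right)} = \sqrt{12071 + \left(36 - 1338 - 2007 + 54\right)} = \sqrt{12071 - 3255} = \sqrt{8816} = 4 \sqrt{551}$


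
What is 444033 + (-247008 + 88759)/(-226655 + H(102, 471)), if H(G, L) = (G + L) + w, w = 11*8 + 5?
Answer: 100346731886/225989 ≈ 4.4403e+5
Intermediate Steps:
w = 93 (w = 88 + 5 = 93)
H(G, L) = 93 + G + L (H(G, L) = (G + L) + 93 = 93 + G + L)
444033 + (-247008 + 88759)/(-226655 + H(102, 471)) = 444033 + (-247008 + 88759)/(-226655 + (93 + 102 + 471)) = 444033 - 158249/(-226655 + 666) = 444033 - 158249/(-225989) = 444033 - 158249*(-1/225989) = 444033 + 158249/225989 = 100346731886/225989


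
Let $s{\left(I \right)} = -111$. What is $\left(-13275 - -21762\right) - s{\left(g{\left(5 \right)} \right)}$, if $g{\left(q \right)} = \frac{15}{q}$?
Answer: $8598$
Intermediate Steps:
$\left(-13275 - -21762\right) - s{\left(g{\left(5 \right)} \right)} = \left(-13275 - -21762\right) - -111 = \left(-13275 + 21762\right) + 111 = 8487 + 111 = 8598$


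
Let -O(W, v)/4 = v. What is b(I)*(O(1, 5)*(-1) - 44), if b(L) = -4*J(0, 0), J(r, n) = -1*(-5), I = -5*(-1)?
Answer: 480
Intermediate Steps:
O(W, v) = -4*v
I = 5
J(r, n) = 5
b(L) = -20 (b(L) = -4*5 = -20)
b(I)*(O(1, 5)*(-1) - 44) = -20*(-4*5*(-1) - 44) = -20*(-20*(-1) - 44) = -20*(20 - 44) = -20*(-24) = 480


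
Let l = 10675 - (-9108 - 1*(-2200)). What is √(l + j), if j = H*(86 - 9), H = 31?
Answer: √19970 ≈ 141.32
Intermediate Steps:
l = 17583 (l = 10675 - (-9108 + 2200) = 10675 - 1*(-6908) = 10675 + 6908 = 17583)
j = 2387 (j = 31*(86 - 9) = 31*77 = 2387)
√(l + j) = √(17583 + 2387) = √19970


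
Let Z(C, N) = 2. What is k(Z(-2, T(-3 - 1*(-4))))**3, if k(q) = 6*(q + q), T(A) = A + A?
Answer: 13824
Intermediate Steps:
T(A) = 2*A
k(q) = 12*q (k(q) = 6*(2*q) = 12*q)
k(Z(-2, T(-3 - 1*(-4))))**3 = (12*2)**3 = 24**3 = 13824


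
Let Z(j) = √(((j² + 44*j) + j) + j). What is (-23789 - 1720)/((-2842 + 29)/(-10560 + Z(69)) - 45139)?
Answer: 128392523953016895/227193380169748594 + 1650406791*√15/227193380169748594 ≈ 0.56512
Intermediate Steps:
Z(j) = √(j² + 46*j) (Z(j) = √((j² + 45*j) + j) = √(j² + 46*j))
(-23789 - 1720)/((-2842 + 29)/(-10560 + Z(69)) - 45139) = (-23789 - 1720)/((-2842 + 29)/(-10560 + √(69*(46 + 69))) - 45139) = -25509/(-2813/(-10560 + √(69*115)) - 45139) = -25509/(-2813/(-10560 + √7935) - 45139) = -25509/(-2813/(-10560 + 23*√15) - 45139) = -25509/(-45139 - 2813/(-10560 + 23*√15))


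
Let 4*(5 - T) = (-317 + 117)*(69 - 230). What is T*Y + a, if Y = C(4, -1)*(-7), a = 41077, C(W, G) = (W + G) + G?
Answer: 153707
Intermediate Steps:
C(W, G) = W + 2*G (C(W, G) = (G + W) + G = W + 2*G)
T = -8045 (T = 5 - (-317 + 117)*(69 - 230)/4 = 5 - (-50)*(-161) = 5 - 1/4*32200 = 5 - 8050 = -8045)
Y = -14 (Y = (4 + 2*(-1))*(-7) = (4 - 2)*(-7) = 2*(-7) = -14)
T*Y + a = -8045*(-14) + 41077 = 112630 + 41077 = 153707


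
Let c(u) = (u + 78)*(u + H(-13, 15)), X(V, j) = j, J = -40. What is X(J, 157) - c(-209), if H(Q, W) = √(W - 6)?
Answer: -26829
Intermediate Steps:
H(Q, W) = √(-6 + W)
c(u) = (3 + u)*(78 + u) (c(u) = (u + 78)*(u + √(-6 + 15)) = (78 + u)*(u + √9) = (78 + u)*(u + 3) = (78 + u)*(3 + u) = (3 + u)*(78 + u))
X(J, 157) - c(-209) = 157 - (234 + (-209)² + 81*(-209)) = 157 - (234 + 43681 - 16929) = 157 - 1*26986 = 157 - 26986 = -26829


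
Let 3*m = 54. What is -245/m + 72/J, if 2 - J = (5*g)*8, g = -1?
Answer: -1499/126 ≈ -11.897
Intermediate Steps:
J = 42 (J = 2 - 5*(-1)*8 = 2 - (-5)*8 = 2 - 1*(-40) = 2 + 40 = 42)
m = 18 (m = (⅓)*54 = 18)
-245/m + 72/J = -245/18 + 72/42 = -245*1/18 + 72*(1/42) = -245/18 + 12/7 = -1499/126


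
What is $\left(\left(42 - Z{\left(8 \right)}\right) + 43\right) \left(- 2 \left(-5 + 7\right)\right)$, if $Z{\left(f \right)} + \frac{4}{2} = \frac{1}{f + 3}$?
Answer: $- \frac{3824}{11} \approx -347.64$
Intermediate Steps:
$Z{\left(f \right)} = -2 + \frac{1}{3 + f}$ ($Z{\left(f \right)} = -2 + \frac{1}{f + 3} = -2 + \frac{1}{3 + f}$)
$\left(\left(42 - Z{\left(8 \right)}\right) + 43\right) \left(- 2 \left(-5 + 7\right)\right) = \left(\left(42 - \frac{-5 - 16}{3 + 8}\right) + 43\right) \left(- 2 \left(-5 + 7\right)\right) = \left(\left(42 - \frac{-5 - 16}{11}\right) + 43\right) \left(\left(-2\right) 2\right) = \left(\left(42 - \frac{1}{11} \left(-21\right)\right) + 43\right) \left(-4\right) = \left(\left(42 - - \frac{21}{11}\right) + 43\right) \left(-4\right) = \left(\left(42 + \frac{21}{11}\right) + 43\right) \left(-4\right) = \left(\frac{483}{11} + 43\right) \left(-4\right) = \frac{956}{11} \left(-4\right) = - \frac{3824}{11}$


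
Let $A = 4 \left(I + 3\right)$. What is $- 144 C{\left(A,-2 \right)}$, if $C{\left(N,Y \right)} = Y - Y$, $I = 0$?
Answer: $0$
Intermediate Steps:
$A = 12$ ($A = 4 \left(0 + 3\right) = 4 \cdot 3 = 12$)
$C{\left(N,Y \right)} = 0$
$- 144 C{\left(A,-2 \right)} = \left(-144\right) 0 = 0$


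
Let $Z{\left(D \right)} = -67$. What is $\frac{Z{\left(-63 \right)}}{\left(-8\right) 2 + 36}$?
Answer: $- \frac{67}{20} \approx -3.35$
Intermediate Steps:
$\frac{Z{\left(-63 \right)}}{\left(-8\right) 2 + 36} = - \frac{67}{\left(-8\right) 2 + 36} = - \frac{67}{-16 + 36} = - \frac{67}{20}$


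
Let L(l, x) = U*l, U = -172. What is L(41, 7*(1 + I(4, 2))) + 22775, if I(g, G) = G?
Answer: 15723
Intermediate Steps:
L(l, x) = -172*l
L(41, 7*(1 + I(4, 2))) + 22775 = -172*41 + 22775 = -7052 + 22775 = 15723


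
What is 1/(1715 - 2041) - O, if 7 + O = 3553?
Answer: -1155997/326 ≈ -3546.0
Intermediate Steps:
O = 3546 (O = -7 + 3553 = 3546)
1/(1715 - 2041) - O = 1/(1715 - 2041) - 1*3546 = 1/(-326) - 3546 = -1/326 - 3546 = -1155997/326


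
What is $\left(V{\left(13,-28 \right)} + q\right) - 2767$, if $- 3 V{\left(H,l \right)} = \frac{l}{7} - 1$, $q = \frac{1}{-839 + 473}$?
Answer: $- \frac{337371}{122} \approx -2765.3$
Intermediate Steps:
$q = - \frac{1}{366}$ ($q = \frac{1}{-366} = - \frac{1}{366} \approx -0.0027322$)
$V{\left(H,l \right)} = \frac{1}{3} - \frac{l}{21}$ ($V{\left(H,l \right)} = - \frac{\frac{l}{7} - 1}{3} = - \frac{-1 + \frac{l}{7}}{3} = \frac{1}{3} - \frac{l}{21}$)
$\left(V{\left(13,-28 \right)} + q\right) - 2767 = \left(\left(\frac{1}{3} - - \frac{4}{3}\right) - \frac{1}{366}\right) - 2767 = \left(\left(\frac{1}{3} + \frac{4}{3}\right) - \frac{1}{366}\right) - 2767 = \left(\frac{5}{3} - \frac{1}{366}\right) - 2767 = \frac{203}{122} - 2767 = - \frac{337371}{122}$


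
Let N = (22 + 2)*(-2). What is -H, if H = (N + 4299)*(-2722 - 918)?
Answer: 15473640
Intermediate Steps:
N = -48 (N = 24*(-2) = -48)
H = -15473640 (H = (-48 + 4299)*(-2722 - 918) = 4251*(-3640) = -15473640)
-H = -1*(-15473640) = 15473640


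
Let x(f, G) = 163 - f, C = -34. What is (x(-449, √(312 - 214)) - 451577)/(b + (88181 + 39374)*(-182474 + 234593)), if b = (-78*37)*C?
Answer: -9595/141449727 ≈ -6.7833e-5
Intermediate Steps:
b = 98124 (b = -78*37*(-34) = -2886*(-34) = 98124)
(x(-449, √(312 - 214)) - 451577)/(b + (88181 + 39374)*(-182474 + 234593)) = ((163 - 1*(-449)) - 451577)/(98124 + (88181 + 39374)*(-182474 + 234593)) = ((163 + 449) - 451577)/(98124 + 127555*52119) = (612 - 451577)/(98124 + 6648039045) = -450965/6648137169 = -450965*1/6648137169 = -9595/141449727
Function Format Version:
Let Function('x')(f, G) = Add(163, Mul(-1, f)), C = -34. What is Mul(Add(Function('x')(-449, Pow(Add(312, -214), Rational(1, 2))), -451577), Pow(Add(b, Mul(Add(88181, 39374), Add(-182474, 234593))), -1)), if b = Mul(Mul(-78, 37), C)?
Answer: Rational(-9595, 141449727) ≈ -6.7833e-5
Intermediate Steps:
b = 98124 (b = Mul(Mul(-78, 37), -34) = Mul(-2886, -34) = 98124)
Mul(Add(Function('x')(-449, Pow(Add(312, -214), Rational(1, 2))), -451577), Pow(Add(b, Mul(Add(88181, 39374), Add(-182474, 234593))), -1)) = Mul(Add(Add(163, Mul(-1, -449)), -451577), Pow(Add(98124, Mul(Add(88181, 39374), Add(-182474, 234593))), -1)) = Mul(Add(Add(163, 449), -451577), Pow(Add(98124, Mul(127555, 52119)), -1)) = Mul(Add(612, -451577), Pow(Add(98124, 6648039045), -1)) = Mul(-450965, Pow(6648137169, -1)) = Mul(-450965, Rational(1, 6648137169)) = Rational(-9595, 141449727)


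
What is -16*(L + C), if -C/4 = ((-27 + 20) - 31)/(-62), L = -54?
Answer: 28000/31 ≈ 903.23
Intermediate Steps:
C = -76/31 (C = -4*((-27 + 20) - 31)/(-62) = -4*(-7 - 31)*(-1)/62 = -(-152)*(-1)/62 = -4*19/31 = -76/31 ≈ -2.4516)
-16*(L + C) = -16*(-54 - 76/31) = -16*(-1750/31) = 28000/31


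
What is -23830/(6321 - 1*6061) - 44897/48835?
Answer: -117541127/1269710 ≈ -92.573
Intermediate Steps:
-23830/(6321 - 1*6061) - 44897/48835 = -23830/(6321 - 6061) - 44897*1/48835 = -23830/260 - 44897/48835 = -23830*1/260 - 44897/48835 = -2383/26 - 44897/48835 = -117541127/1269710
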